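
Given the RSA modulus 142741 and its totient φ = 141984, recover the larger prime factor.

φ(n) = (p−1)(q−1) = n − (p+q) + 1, so p + q = 142741 − 141984 + 1 = 758.
p and q are the roots of t² − 758t + 142741 = 0.
Discriminant: 758² − 4·142741 = 574564 − 570964 = 3600; √3600 = 60.
q = (758 − 60)/2 = 349, p = (758 + 60)/2 = 409.
Check: 349 · 409 = 142741.

409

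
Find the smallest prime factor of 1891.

31

1891 is odd.
Digit sum 19, not divisible by 3.
Ends in 1: not divisible by 5.
7: 1891 = 7·270 + 1
11: 1891 = 11·171 + 10
13: 1891 = 13·145 + 6
17: 1891 = 17·111 + 4
19: 1891 = 19·99 + 10
23: 1891 = 23·82 + 5
29: 1891 = 29·65 + 6
31: 1891 = 31·61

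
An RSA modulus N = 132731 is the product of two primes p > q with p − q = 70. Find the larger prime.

401

Since p = q + 70, we have 132731 = q(q + 70), so q² + 70q − 132731 = 0.
Discriminant: 70² + 4·132731 = 4900 + 530924 = 535824; √535824 = 732.
q = (−70 + 732)/2 = 331, and p = q + 70 = 401.
Check: 331 · 401 = 132731.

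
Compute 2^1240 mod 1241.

1004

2^1 ≡ 2 (mod 1241)
2^2 ≡ 2^2 = 4 ≡ 4 (mod 1241)
2^4 ≡ 4^2 = 16 ≡ 16 (mod 1241)
2^8 ≡ 16^2 = 256 ≡ 256 (mod 1241)
2^16 ≡ 256^2 = 65536 ≡ 1004 (mod 1241)
2^32 ≡ 1004^2 = 1008016 ≡ 324 (mod 1241)
2^64 ≡ 324^2 = 104976 ≡ 732 (mod 1241)
2^128 ≡ 732^2 = 535824 ≡ 953 (mod 1241)
2^256 ≡ 953^2 = 908209 ≡ 1038 (mod 1241)
2^512 ≡ 1038^2 = 1077444 ≡ 256 (mod 1241)
2^1024 ≡ 256^2 = 65536 ≡ 1004 (mod 1241)
1240 = 1024 + 128 + 64 + 16 + 8 in binary powers of 2.
So 2^1240 ≡ 1004 · 953 · 732 · 1004 · 256 ≡ 1004 (mod 1241).
Since 1004 ≠ 1, base 2 is a Fermat witness: 1241 is composite.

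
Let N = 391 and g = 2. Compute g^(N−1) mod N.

285

2^1 ≡ 2 (mod 391)
2^2 ≡ 2^2 = 4 ≡ 4 (mod 391)
2^4 ≡ 4^2 = 16 ≡ 16 (mod 391)
2^8 ≡ 16^2 = 256 ≡ 256 (mod 391)
2^16 ≡ 256^2 = 65536 ≡ 239 (mod 391)
2^32 ≡ 239^2 = 57121 ≡ 35 (mod 391)
2^64 ≡ 35^2 = 1225 ≡ 52 (mod 391)
2^128 ≡ 52^2 = 2704 ≡ 358 (mod 391)
2^256 ≡ 358^2 = 128164 ≡ 307 (mod 391)
390 = 256 + 128 + 4 + 2 in binary powers of 2.
So 2^390 ≡ 307 · 358 · 16 · 4 ≡ 285 (mod 391).
Since 285 ≠ 1, base 2 is a Fermat witness: 391 is composite.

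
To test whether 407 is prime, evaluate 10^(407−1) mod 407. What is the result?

232

10^1 ≡ 10 (mod 407)
10^2 ≡ 10^2 = 100 ≡ 100 (mod 407)
10^4 ≡ 100^2 = 10000 ≡ 232 (mod 407)
10^8 ≡ 232^2 = 53824 ≡ 100 (mod 407)
10^16 ≡ 100^2 = 10000 ≡ 232 (mod 407)
10^32 ≡ 232^2 = 53824 ≡ 100 (mod 407)
10^64 ≡ 100^2 = 10000 ≡ 232 (mod 407)
10^128 ≡ 232^2 = 53824 ≡ 100 (mod 407)
10^256 ≡ 100^2 = 10000 ≡ 232 (mod 407)
406 = 256 + 128 + 16 + 4 + 2 in binary powers of 2.
So 10^406 ≡ 232 · 100 · 232 · 232 · 100 ≡ 232 (mod 407).
Since 232 ≠ 1, base 10 is a Fermat witness: 407 is composite.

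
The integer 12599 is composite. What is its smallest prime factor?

12599 is odd.
Digit sum 26, not divisible by 3.
Ends in 9: not divisible by 5.
7: 12599 = 7·1799 + 6
11: 12599 = 11·1145 + 4
13: 12599 = 13·969 + 2
17: 12599 = 17·741 + 2
19: 12599 = 19·663 + 2
23: 12599 = 23·547 + 18
29: 12599 = 29·434 + 13
31: 12599 = 31·406 + 13
37: 12599 = 37·340 + 19
41: 12599 = 41·307 + 12
43: 12599 = 43·293

43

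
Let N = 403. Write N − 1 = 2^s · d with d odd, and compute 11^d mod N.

403 − 1 = 402 = 2^1 · 201, so d = 201.
11^1 ≡ 11 (mod 403)
11^2 ≡ 11^2 = 121 ≡ 121 (mod 403)
11^4 ≡ 121^2 = 14641 ≡ 133 (mod 403)
11^8 ≡ 133^2 = 17689 ≡ 360 (mod 403)
11^16 ≡ 360^2 = 129600 ≡ 237 (mod 403)
11^32 ≡ 237^2 = 56169 ≡ 152 (mod 403)
11^64 ≡ 152^2 = 23104 ≡ 133 (mod 403)
11^128 ≡ 133^2 = 17689 ≡ 360 (mod 403)
201 = 128 + 64 + 8 + 1 in binary powers of 2.
So 11^201 ≡ 360 · 133 · 360 · 11 ≡ 151 (mod 403).
Squaring chain: 151; never reaches −1, so base 11 is a Miller–Rabin witness that 403 is composite.

151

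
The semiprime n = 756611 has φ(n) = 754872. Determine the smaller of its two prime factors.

φ(n) = (p−1)(q−1) = n − (p+q) + 1, so p + q = 756611 − 754872 + 1 = 1740.
p and q are the roots of t² − 1740t + 756611 = 0.
Discriminant: 1740² − 4·756611 = 3027600 − 3026444 = 1156; √1156 = 34.
q = (1740 − 34)/2 = 853, p = (1740 + 34)/2 = 887.
Check: 853 · 887 = 756611.

853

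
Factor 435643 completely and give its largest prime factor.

47

435643 = 13 · 33511
33511 = 23 · 1457
1457 = 31 · 47
47 is prime.
So 435643 = 13 · 23 · 31 · 47; the largest prime factor is 47.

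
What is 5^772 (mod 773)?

5^1 ≡ 5 (mod 773)
5^2 ≡ 5^2 = 25 ≡ 25 (mod 773)
5^4 ≡ 25^2 = 625 ≡ 625 (mod 773)
5^8 ≡ 625^2 = 390625 ≡ 260 (mod 773)
5^16 ≡ 260^2 = 67600 ≡ 349 (mod 773)
5^32 ≡ 349^2 = 121801 ≡ 440 (mod 773)
5^64 ≡ 440^2 = 193600 ≡ 350 (mod 773)
5^128 ≡ 350^2 = 122500 ≡ 366 (mod 773)
5^256 ≡ 366^2 = 133956 ≡ 227 (mod 773)
5^512 ≡ 227^2 = 51529 ≡ 511 (mod 773)
772 = 512 + 256 + 4 in binary powers of 2.
So 5^772 ≡ 511 · 227 · 625 ≡ 1 (mod 773).
Since the result is 1, base 5 gives no evidence that 773 is composite.

1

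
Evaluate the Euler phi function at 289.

272

Factor: 289 = 17^2.
φ(289) = 17^1·(17−1) = 272.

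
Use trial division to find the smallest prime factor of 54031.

71

54031 is odd.
Digit sum 13, not divisible by 3.
Ends in 1: not divisible by 5.
7: 54031 = 7·7718 + 5
11: 54031 = 11·4911 + 10
13: 54031 = 13·4156 + 3
17: 54031 = 17·3178 + 5
19: 54031 = 19·2843 + 14
23: 54031 = 23·2349 + 4
29: 54031 = 29·1863 + 4
31: 54031 = 31·1742 + 29
37: 54031 = 37·1460 + 11
41: 54031 = 41·1317 + 34
43: 54031 = 43·1256 + 23
47: 54031 = 47·1149 + 28
53: 54031 = 53·1019 + 24
59: 54031 = 59·915 + 46
61: 54031 = 61·885 + 46
67: 54031 = 67·806 + 29
71: 54031 = 71·761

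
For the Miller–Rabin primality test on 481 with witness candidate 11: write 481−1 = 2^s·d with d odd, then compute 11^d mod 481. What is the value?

369

481 − 1 = 480 = 2^5 · 15, so d = 15.
11^1 ≡ 11 (mod 481)
11^2 ≡ 11^2 = 121 ≡ 121 (mod 481)
11^4 ≡ 121^2 = 14641 ≡ 211 (mod 481)
11^8 ≡ 211^2 = 44521 ≡ 269 (mod 481)
15 = 8 + 4 + 2 + 1 in binary powers of 2.
So 11^15 ≡ 269 · 211 · 121 · 11 ≡ 369 (mod 481).
Squaring chain: 369 → 38 → 1 → 1 → 1; never reaches −1, so base 11 is a Miller–Rabin witness that 481 is composite.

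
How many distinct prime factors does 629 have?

2

629 = 17 · 37
629 = 17 · 37, which has 2 distinct prime factors.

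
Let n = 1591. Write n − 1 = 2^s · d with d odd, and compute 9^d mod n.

1591 − 1 = 1590 = 2^1 · 795, so d = 795.
9^1 ≡ 9 (mod 1591)
9^2 ≡ 9^2 = 81 ≡ 81 (mod 1591)
9^4 ≡ 81^2 = 6561 ≡ 197 (mod 1591)
9^8 ≡ 197^2 = 38809 ≡ 625 (mod 1591)
9^16 ≡ 625^2 = 390625 ≡ 830 (mod 1591)
9^32 ≡ 830^2 = 688900 ≡ 1588 (mod 1591)
9^64 ≡ 1588^2 = 2521744 ≡ 9 (mod 1591)
9^128 ≡ 9^2 = 81 ≡ 81 (mod 1591)
9^256 ≡ 81^2 = 6561 ≡ 197 (mod 1591)
9^512 ≡ 197^2 = 38809 ≡ 625 (mod 1591)
795 = 512 + 256 + 16 + 8 + 2 + 1 in binary powers of 2.
So 9^795 ≡ 625 · 197 · 830 · 625 · 81 · 9 ≡ 322 (mod 1591).
Squaring chain: 322; never reaches −1, so base 9 is a Miller–Rabin witness that 1591 is composite.

322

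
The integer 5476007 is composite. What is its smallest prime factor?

5476007 is odd.
Digit sum 29, not divisible by 3.
Ends in 7: not divisible by 5.
7: 5476007 = 7·782286 + 5
11: 5476007 = 11·497818 + 9
13: 5476007 = 13·421231 + 4
17: 5476007 = 17·322118 + 1
19: 5476007 = 19·288210 + 17
23: 5476007 = 23·238087 + 6
29: 5476007 = 29·188827 + 24
31: 5476007 = 31·176645 + 12
37: 5476007 = 37·148000 + 7
41: 5476007 = 41·133561 + 6
43: 5476007 = 43·127349

43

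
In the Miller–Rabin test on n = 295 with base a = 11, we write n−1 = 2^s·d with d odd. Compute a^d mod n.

295 − 1 = 294 = 2^1 · 147, so d = 147.
11^1 ≡ 11 (mod 295)
11^2 ≡ 11^2 = 121 ≡ 121 (mod 295)
11^4 ≡ 121^2 = 14641 ≡ 186 (mod 295)
11^8 ≡ 186^2 = 34596 ≡ 81 (mod 295)
11^16 ≡ 81^2 = 6561 ≡ 71 (mod 295)
11^32 ≡ 71^2 = 5041 ≡ 26 (mod 295)
11^64 ≡ 26^2 = 676 ≡ 86 (mod 295)
11^128 ≡ 86^2 = 7396 ≡ 21 (mod 295)
147 = 128 + 16 + 2 + 1 in binary powers of 2.
So 11^147 ≡ 21 · 71 · 121 · 11 ≡ 56 (mod 295).
Squaring chain: 56; never reaches −1, so base 11 is a Miller–Rabin witness that 295 is composite.

56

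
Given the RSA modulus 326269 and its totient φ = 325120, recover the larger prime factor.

φ(n) = (p−1)(q−1) = n − (p+q) + 1, so p + q = 326269 − 325120 + 1 = 1150.
p and q are the roots of t² − 1150t + 326269 = 0.
Discriminant: 1150² − 4·326269 = 1322500 − 1305076 = 17424; √17424 = 132.
q = (1150 − 132)/2 = 509, p = (1150 + 132)/2 = 641.
Check: 509 · 641 = 326269.

641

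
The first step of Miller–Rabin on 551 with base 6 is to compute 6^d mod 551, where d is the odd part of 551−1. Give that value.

551 − 1 = 550 = 2^1 · 275, so d = 275.
6^1 ≡ 6 (mod 551)
6^2 ≡ 6^2 = 36 ≡ 36 (mod 551)
6^4 ≡ 36^2 = 1296 ≡ 194 (mod 551)
6^8 ≡ 194^2 = 37636 ≡ 168 (mod 551)
6^16 ≡ 168^2 = 28224 ≡ 123 (mod 551)
6^32 ≡ 123^2 = 15129 ≡ 252 (mod 551)
6^64 ≡ 252^2 = 63504 ≡ 139 (mod 551)
6^128 ≡ 139^2 = 19321 ≡ 36 (mod 551)
6^256 ≡ 36^2 = 1296 ≡ 194 (mod 551)
275 = 256 + 16 + 2 + 1 in binary powers of 2.
So 6^275 ≡ 194 · 123 · 36 · 6 ≡ 138 (mod 551).
Squaring chain: 138; never reaches −1, so base 6 is a Miller–Rabin witness that 551 is composite.

138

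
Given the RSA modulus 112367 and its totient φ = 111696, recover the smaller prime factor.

313

φ(n) = (p−1)(q−1) = n − (p+q) + 1, so p + q = 112367 − 111696 + 1 = 672.
p and q are the roots of t² − 672t + 112367 = 0.
Discriminant: 672² − 4·112367 = 451584 − 449468 = 2116; √2116 = 46.
q = (672 − 46)/2 = 313, p = (672 + 46)/2 = 359.
Check: 313 · 359 = 112367.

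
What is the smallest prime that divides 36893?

79

36893 is odd.
Digit sum 29, not divisible by 3.
Ends in 3: not divisible by 5.
7: 36893 = 7·5270 + 3
11: 36893 = 11·3353 + 10
13: 36893 = 13·2837 + 12
17: 36893 = 17·2170 + 3
19: 36893 = 19·1941 + 14
23: 36893 = 23·1604 + 1
29: 36893 = 29·1272 + 5
31: 36893 = 31·1190 + 3
37: 36893 = 37·997 + 4
41: 36893 = 41·899 + 34
43: 36893 = 43·857 + 42
47: 36893 = 47·784 + 45
53: 36893 = 53·696 + 5
59: 36893 = 59·625 + 18
61: 36893 = 61·604 + 49
67: 36893 = 67·550 + 43
71: 36893 = 71·519 + 44
73: 36893 = 73·505 + 28
79: 36893 = 79·467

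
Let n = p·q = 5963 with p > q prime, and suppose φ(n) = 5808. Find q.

67

φ(n) = (p−1)(q−1) = n − (p+q) + 1, so p + q = 5963 − 5808 + 1 = 156.
p and q are the roots of t² − 156t + 5963 = 0.
Discriminant: 156² − 4·5963 = 24336 − 23852 = 484; √484 = 22.
q = (156 − 22)/2 = 67, p = (156 + 22)/2 = 89.
Check: 67 · 89 = 5963.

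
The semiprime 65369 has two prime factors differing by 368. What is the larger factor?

499

Since p = q + 368, we have 65369 = q(q + 368), so q² + 368q − 65369 = 0.
Discriminant: 368² + 4·65369 = 135424 + 261476 = 396900; √396900 = 630.
q = (−368 + 630)/2 = 131, and p = q + 368 = 499.
Check: 131 · 499 = 65369.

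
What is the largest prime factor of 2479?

2479 = 37 · 67
67 is prime.
So 2479 = 37 · 67; the largest prime factor is 67.

67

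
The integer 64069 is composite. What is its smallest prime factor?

64069 is odd.
Digit sum 25, not divisible by 3.
Ends in 9: not divisible by 5.
7: 64069 = 7·9152 + 5
11: 64069 = 11·5824 + 5
13: 64069 = 13·4928 + 5
17: 64069 = 17·3768 + 13
19: 64069 = 19·3372 + 1
23: 64069 = 23·2785 + 14
29: 64069 = 29·2209 + 8
31: 64069 = 31·2066 + 23
37: 64069 = 37·1731 + 22
41: 64069 = 41·1562 + 27
43: 64069 = 43·1489 + 42
47: 64069 = 47·1363 + 8
53: 64069 = 53·1208 + 45
59: 64069 = 59·1085 + 54
61: 64069 = 61·1050 + 19
67: 64069 = 67·956 + 17
71: 64069 = 71·902 + 27
73: 64069 = 73·877 + 48
79: 64069 = 79·811

79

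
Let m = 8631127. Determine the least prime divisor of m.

8631127 is odd.
Digit sum 28, not divisible by 3.
Ends in 7: not divisible by 5.
7: 8631127 = 7·1233018 + 1
11: 8631127 = 11·784647 + 10
13: 8631127 = 13·663932 + 11
17: 8631127 = 17·507713 + 6
19: 8631127 = 19·454269 + 16
23: 8631127 = 23·375266 + 9
29: 8631127 = 29·297625 + 2
31: 8631127 = 31·278423 + 14
37: 8631127 = 37·233273 + 26
41: 8631127 = 41·210515 + 12
43: 8631127 = 43·200723 + 38
47: 8631127 = 47·183641

47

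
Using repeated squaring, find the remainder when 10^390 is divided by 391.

10^1 ≡ 10 (mod 391)
10^2 ≡ 10^2 = 100 ≡ 100 (mod 391)
10^4 ≡ 100^2 = 10000 ≡ 225 (mod 391)
10^8 ≡ 225^2 = 50625 ≡ 186 (mod 391)
10^16 ≡ 186^2 = 34596 ≡ 188 (mod 391)
10^32 ≡ 188^2 = 35344 ≡ 154 (mod 391)
10^64 ≡ 154^2 = 23716 ≡ 256 (mod 391)
10^128 ≡ 256^2 = 65536 ≡ 239 (mod 391)
10^256 ≡ 239^2 = 57121 ≡ 35 (mod 391)
390 = 256 + 128 + 4 + 2 in binary powers of 2.
So 10^390 ≡ 35 · 239 · 225 · 100 ≡ 349 (mod 391).
Since 349 ≠ 1, base 10 is a Fermat witness: 391 is composite.

349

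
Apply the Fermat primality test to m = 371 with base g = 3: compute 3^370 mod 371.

3^1 ≡ 3 (mod 371)
3^2 ≡ 3^2 = 9 ≡ 9 (mod 371)
3^4 ≡ 9^2 = 81 ≡ 81 (mod 371)
3^8 ≡ 81^2 = 6561 ≡ 254 (mod 371)
3^16 ≡ 254^2 = 64516 ≡ 333 (mod 371)
3^32 ≡ 333^2 = 110889 ≡ 331 (mod 371)
3^64 ≡ 331^2 = 109561 ≡ 116 (mod 371)
3^128 ≡ 116^2 = 13456 ≡ 100 (mod 371)
3^256 ≡ 100^2 = 10000 ≡ 354 (mod 371)
370 = 256 + 64 + 32 + 16 + 2 in binary powers of 2.
So 3^370 ≡ 354 · 116 · 331 · 333 · 9 ≡ 305 (mod 371).
Since 305 ≠ 1, base 3 is a Fermat witness: 371 is composite.

305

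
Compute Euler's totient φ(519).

344

Factor: 519 = 3 · 173.
φ(519) = (3−1) · (173−1) = 2 · 172 = 344.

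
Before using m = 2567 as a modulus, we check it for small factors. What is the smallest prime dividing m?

2567 is odd.
Digit sum 20, not divisible by 3.
Ends in 7: not divisible by 5.
7: 2567 = 7·366 + 5
11: 2567 = 11·233 + 4
13: 2567 = 13·197 + 6
17: 2567 = 17·151

17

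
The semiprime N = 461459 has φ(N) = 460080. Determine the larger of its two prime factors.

φ(n) = (p−1)(q−1) = n − (p+q) + 1, so p + q = 461459 − 460080 + 1 = 1380.
p and q are the roots of t² − 1380t + 461459 = 0.
Discriminant: 1380² − 4·461459 = 1904400 − 1845836 = 58564; √58564 = 242.
q = (1380 − 242)/2 = 569, p = (1380 + 242)/2 = 811.
Check: 569 · 811 = 461459.

811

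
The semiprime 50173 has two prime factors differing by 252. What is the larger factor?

383

Since p = q + 252, we have 50173 = q(q + 252), so q² + 252q − 50173 = 0.
Discriminant: 252² + 4·50173 = 63504 + 200692 = 264196; √264196 = 514.
q = (−252 + 514)/2 = 131, and p = q + 252 = 383.
Check: 131 · 383 = 50173.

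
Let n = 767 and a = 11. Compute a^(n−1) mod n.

257

11^1 ≡ 11 (mod 767)
11^2 ≡ 11^2 = 121 ≡ 121 (mod 767)
11^4 ≡ 121^2 = 14641 ≡ 68 (mod 767)
11^8 ≡ 68^2 = 4624 ≡ 22 (mod 767)
11^16 ≡ 22^2 = 484 ≡ 484 (mod 767)
11^32 ≡ 484^2 = 234256 ≡ 321 (mod 767)
11^64 ≡ 321^2 = 103041 ≡ 263 (mod 767)
11^128 ≡ 263^2 = 69169 ≡ 139 (mod 767)
11^256 ≡ 139^2 = 19321 ≡ 146 (mod 767)
11^512 ≡ 146^2 = 21316 ≡ 607 (mod 767)
766 = 512 + 128 + 64 + 32 + 16 + 8 + 4 + 2 in binary powers of 2.
So 11^766 ≡ 607 · 139 · 263 · 321 · 484 · 22 · 68 · 121 ≡ 257 (mod 767).
Since 257 ≠ 1, base 11 is a Fermat witness: 767 is composite.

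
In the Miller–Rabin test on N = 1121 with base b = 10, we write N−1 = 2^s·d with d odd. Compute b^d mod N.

1121 − 1 = 1120 = 2^5 · 35, so d = 35.
10^1 ≡ 10 (mod 1121)
10^2 ≡ 10^2 = 100 ≡ 100 (mod 1121)
10^4 ≡ 100^2 = 10000 ≡ 1032 (mod 1121)
10^8 ≡ 1032^2 = 1065024 ≡ 74 (mod 1121)
10^16 ≡ 74^2 = 5476 ≡ 992 (mod 1121)
10^32 ≡ 992^2 = 984064 ≡ 947 (mod 1121)
35 = 32 + 2 + 1 in binary powers of 2.
So 10^35 ≡ 947 · 100 · 10 ≡ 876 (mod 1121).
Squaring chain: 876 → 612 → 130 → 85 → 499; never reaches −1, so base 10 is a Miller–Rabin witness that 1121 is composite.

876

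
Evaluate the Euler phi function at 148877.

Factor: 148877 = 53^3.
φ(148877) = 53^2·(53−1) = 146068.

146068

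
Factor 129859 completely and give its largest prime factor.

129859 = 31 · 4189
4189 = 59 · 71
71 is prime.
So 129859 = 31 · 59 · 71; the largest prime factor is 71.

71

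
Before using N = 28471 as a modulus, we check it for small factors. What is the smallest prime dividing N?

71

28471 is odd.
Digit sum 22, not divisible by 3.
Ends in 1: not divisible by 5.
7: 28471 = 7·4067 + 2
11: 28471 = 11·2588 + 3
13: 28471 = 13·2190 + 1
17: 28471 = 17·1674 + 13
19: 28471 = 19·1498 + 9
23: 28471 = 23·1237 + 20
29: 28471 = 29·981 + 22
31: 28471 = 31·918 + 13
37: 28471 = 37·769 + 18
41: 28471 = 41·694 + 17
43: 28471 = 43·662 + 5
47: 28471 = 47·605 + 36
53: 28471 = 53·537 + 10
59: 28471 = 59·482 + 33
61: 28471 = 61·466 + 45
67: 28471 = 67·424 + 63
71: 28471 = 71·401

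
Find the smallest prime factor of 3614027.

41

3614027 is odd.
Digit sum 23, not divisible by 3.
Ends in 7: not divisible by 5.
7: 3614027 = 7·516289 + 4
11: 3614027 = 11·328547 + 10
13: 3614027 = 13·278002 + 1
17: 3614027 = 17·212589 + 14
19: 3614027 = 19·190211 + 18
23: 3614027 = 23·157131 + 14
29: 3614027 = 29·124621 + 18
31: 3614027 = 31·116581 + 16
37: 3614027 = 37·97676 + 15
41: 3614027 = 41·88147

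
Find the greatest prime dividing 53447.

97

53447 = 19 · 2813
2813 = 29 · 97
97 is prime.
So 53447 = 19 · 29 · 97; the largest prime factor is 97.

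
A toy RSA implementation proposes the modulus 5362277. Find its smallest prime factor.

47

5362277 is odd.
Digit sum 32, not divisible by 3.
Ends in 7: not divisible by 5.
7: 5362277 = 7·766039 + 4
11: 5362277 = 11·487479 + 8
13: 5362277 = 13·412482 + 11
17: 5362277 = 17·315428 + 1
19: 5362277 = 19·282225 + 2
23: 5362277 = 23·233142 + 11
29: 5362277 = 29·184906 + 3
31: 5362277 = 31·172976 + 21
37: 5362277 = 37·144926 + 15
41: 5362277 = 41·130787 + 10
43: 5362277 = 43·124704 + 5
47: 5362277 = 47·114091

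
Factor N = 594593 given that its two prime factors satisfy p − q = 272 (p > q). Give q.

Since p = q + 272, we have 594593 = q(q + 272), so q² + 272q − 594593 = 0.
Discriminant: 272² + 4·594593 = 73984 + 2378372 = 2452356; √2452356 = 1566.
q = (−272 + 1566)/2 = 647, and p = q + 272 = 919.
Check: 647 · 919 = 594593.

647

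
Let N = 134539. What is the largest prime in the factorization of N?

97

134539 = 19 · 7081
7081 = 73 · 97
97 is prime.
So 134539 = 19 · 73 · 97; the largest prime factor is 97.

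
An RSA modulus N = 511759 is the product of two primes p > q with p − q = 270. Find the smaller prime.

593

Since p = q + 270, we have 511759 = q(q + 270), so q² + 270q − 511759 = 0.
Discriminant: 270² + 4·511759 = 72900 + 2047036 = 2119936; √2119936 = 1456.
q = (−270 + 1456)/2 = 593, and p = q + 270 = 863.
Check: 593 · 863 = 511759.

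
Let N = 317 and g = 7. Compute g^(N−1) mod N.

1

7^1 ≡ 7 (mod 317)
7^2 ≡ 7^2 = 49 ≡ 49 (mod 317)
7^4 ≡ 49^2 = 2401 ≡ 182 (mod 317)
7^8 ≡ 182^2 = 33124 ≡ 156 (mod 317)
7^16 ≡ 156^2 = 24336 ≡ 244 (mod 317)
7^32 ≡ 244^2 = 59536 ≡ 257 (mod 317)
7^64 ≡ 257^2 = 66049 ≡ 113 (mod 317)
7^128 ≡ 113^2 = 12769 ≡ 89 (mod 317)
7^256 ≡ 89^2 = 7921 ≡ 313 (mod 317)
316 = 256 + 32 + 16 + 8 + 4 in binary powers of 2.
So 7^316 ≡ 313 · 257 · 244 · 156 · 182 ≡ 1 (mod 317).
Since the result is 1, base 7 gives no evidence that 317 is composite.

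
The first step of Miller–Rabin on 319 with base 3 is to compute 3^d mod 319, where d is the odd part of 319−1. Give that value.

319 − 1 = 318 = 2^1 · 159, so d = 159.
3^1 ≡ 3 (mod 319)
3^2 ≡ 3^2 = 9 ≡ 9 (mod 319)
3^4 ≡ 9^2 = 81 ≡ 81 (mod 319)
3^8 ≡ 81^2 = 6561 ≡ 181 (mod 319)
3^16 ≡ 181^2 = 32761 ≡ 223 (mod 319)
3^32 ≡ 223^2 = 49729 ≡ 284 (mod 319)
3^64 ≡ 284^2 = 80656 ≡ 268 (mod 319)
3^128 ≡ 268^2 = 71824 ≡ 49 (mod 319)
159 = 128 + 16 + 8 + 4 + 2 + 1 in binary powers of 2.
So 3^159 ≡ 49 · 223 · 181 · 81 · 9 · 3 ≡ 279 (mod 319).
Squaring chain: 279; never reaches −1, so base 3 is a Miller–Rabin witness that 319 is composite.

279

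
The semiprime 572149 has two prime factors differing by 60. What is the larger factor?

Since p = q + 60, we have 572149 = q(q + 60), so q² + 60q − 572149 = 0.
Discriminant: 60² + 4·572149 = 3600 + 2288596 = 2292196; √2292196 = 1514.
q = (−60 + 1514)/2 = 727, and p = q + 60 = 787.
Check: 727 · 787 = 572149.

787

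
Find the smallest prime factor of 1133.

1133 is odd.
Digit sum 8, not divisible by 3.
Ends in 3: not divisible by 5.
7: 1133 = 7·161 + 6
11: 1133 = 11·103

11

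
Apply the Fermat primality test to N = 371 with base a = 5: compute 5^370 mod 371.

5^1 ≡ 5 (mod 371)
5^2 ≡ 5^2 = 25 ≡ 25 (mod 371)
5^4 ≡ 25^2 = 625 ≡ 254 (mod 371)
5^8 ≡ 254^2 = 64516 ≡ 333 (mod 371)
5^16 ≡ 333^2 = 110889 ≡ 331 (mod 371)
5^32 ≡ 331^2 = 109561 ≡ 116 (mod 371)
5^64 ≡ 116^2 = 13456 ≡ 100 (mod 371)
5^128 ≡ 100^2 = 10000 ≡ 354 (mod 371)
5^256 ≡ 354^2 = 125316 ≡ 289 (mod 371)
370 = 256 + 64 + 32 + 16 + 2 in binary powers of 2.
So 5^370 ≡ 289 · 100 · 116 · 331 · 25 ≡ 149 (mod 371).
Since 149 ≠ 1, base 5 is a Fermat witness: 371 is composite.

149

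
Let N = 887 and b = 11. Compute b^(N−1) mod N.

1

11^1 ≡ 11 (mod 887)
11^2 ≡ 11^2 = 121 ≡ 121 (mod 887)
11^4 ≡ 121^2 = 14641 ≡ 449 (mod 887)
11^8 ≡ 449^2 = 201601 ≡ 252 (mod 887)
11^16 ≡ 252^2 = 63504 ≡ 527 (mod 887)
11^32 ≡ 527^2 = 277729 ≡ 98 (mod 887)
11^64 ≡ 98^2 = 9604 ≡ 734 (mod 887)
11^128 ≡ 734^2 = 538756 ≡ 347 (mod 887)
11^256 ≡ 347^2 = 120409 ≡ 664 (mod 887)
11^512 ≡ 664^2 = 440896 ≡ 57 (mod 887)
886 = 512 + 256 + 64 + 32 + 16 + 4 + 2 in binary powers of 2.
So 11^886 ≡ 57 · 664 · 734 · 98 · 527 · 449 · 121 ≡ 1 (mod 887).
Since the result is 1, base 11 gives no evidence that 887 is composite.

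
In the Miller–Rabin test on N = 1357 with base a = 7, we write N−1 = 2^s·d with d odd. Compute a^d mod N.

84

1357 − 1 = 1356 = 2^2 · 339, so d = 339.
7^1 ≡ 7 (mod 1357)
7^2 ≡ 7^2 = 49 ≡ 49 (mod 1357)
7^4 ≡ 49^2 = 2401 ≡ 1044 (mod 1357)
7^8 ≡ 1044^2 = 1089936 ≡ 265 (mod 1357)
7^16 ≡ 265^2 = 70225 ≡ 1018 (mod 1357)
7^32 ≡ 1018^2 = 1036324 ≡ 933 (mod 1357)
7^64 ≡ 933^2 = 870489 ≡ 652 (mod 1357)
7^128 ≡ 652^2 = 425104 ≡ 363 (mod 1357)
7^256 ≡ 363^2 = 131769 ≡ 140 (mod 1357)
339 = 256 + 64 + 16 + 2 + 1 in binary powers of 2.
So 7^339 ≡ 140 · 652 · 1018 · 49 · 7 ≡ 84 (mod 1357).
Squaring chain: 84 → 271; never reaches −1, so base 7 is a Miller–Rabin witness that 1357 is composite.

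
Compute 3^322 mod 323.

264

3^1 ≡ 3 (mod 323)
3^2 ≡ 3^2 = 9 ≡ 9 (mod 323)
3^4 ≡ 9^2 = 81 ≡ 81 (mod 323)
3^8 ≡ 81^2 = 6561 ≡ 101 (mod 323)
3^16 ≡ 101^2 = 10201 ≡ 188 (mod 323)
3^32 ≡ 188^2 = 35344 ≡ 137 (mod 323)
3^64 ≡ 137^2 = 18769 ≡ 35 (mod 323)
3^128 ≡ 35^2 = 1225 ≡ 256 (mod 323)
3^256 ≡ 256^2 = 65536 ≡ 290 (mod 323)
322 = 256 + 64 + 2 in binary powers of 2.
So 3^322 ≡ 290 · 35 · 9 ≡ 264 (mod 323).
Since 264 ≠ 1, base 3 is a Fermat witness: 323 is composite.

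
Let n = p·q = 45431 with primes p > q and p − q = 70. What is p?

Since p = q + 70, we have 45431 = q(q + 70), so q² + 70q − 45431 = 0.
Discriminant: 70² + 4·45431 = 4900 + 181724 = 186624; √186624 = 432.
q = (−70 + 432)/2 = 181, and p = q + 70 = 251.
Check: 181 · 251 = 45431.

251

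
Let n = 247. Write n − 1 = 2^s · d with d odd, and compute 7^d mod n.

96

247 − 1 = 246 = 2^1 · 123, so d = 123.
7^1 ≡ 7 (mod 247)
7^2 ≡ 7^2 = 49 ≡ 49 (mod 247)
7^4 ≡ 49^2 = 2401 ≡ 178 (mod 247)
7^8 ≡ 178^2 = 31684 ≡ 68 (mod 247)
7^16 ≡ 68^2 = 4624 ≡ 178 (mod 247)
7^32 ≡ 178^2 = 31684 ≡ 68 (mod 247)
7^64 ≡ 68^2 = 4624 ≡ 178 (mod 247)
123 = 64 + 32 + 16 + 8 + 2 + 1 in binary powers of 2.
So 7^123 ≡ 178 · 68 · 178 · 68 · 49 · 7 ≡ 96 (mod 247).
Squaring chain: 96; never reaches −1, so base 7 is a Miller–Rabin witness that 247 is composite.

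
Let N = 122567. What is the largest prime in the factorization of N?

122567 = 23 · 5329
5329 = 73 · 73
73 = 73 · 1
So 122567 = 23 · 73^2; the largest prime factor is 73.

73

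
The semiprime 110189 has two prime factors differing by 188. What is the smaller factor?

Since p = q + 188, we have 110189 = q(q + 188), so q² + 188q − 110189 = 0.
Discriminant: 188² + 4·110189 = 35344 + 440756 = 476100; √476100 = 690.
q = (−188 + 690)/2 = 251, and p = q + 188 = 439.
Check: 251 · 439 = 110189.

251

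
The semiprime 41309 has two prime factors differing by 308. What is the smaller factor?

101

Since p = q + 308, we have 41309 = q(q + 308), so q² + 308q − 41309 = 0.
Discriminant: 308² + 4·41309 = 94864 + 165236 = 260100; √260100 = 510.
q = (−308 + 510)/2 = 101, and p = q + 308 = 409.
Check: 101 · 409 = 41309.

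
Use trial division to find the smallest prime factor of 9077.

9077 is odd.
Digit sum 23, not divisible by 3.
Ends in 7: not divisible by 5.
7: 9077 = 7·1296 + 5
11: 9077 = 11·825 + 2
13: 9077 = 13·698 + 3
17: 9077 = 17·533 + 16
19: 9077 = 19·477 + 14
23: 9077 = 23·394 + 15
29: 9077 = 29·313

29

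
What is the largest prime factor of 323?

323 = 17 · 19
19 is prime.
So 323 = 17 · 19; the largest prime factor is 19.

19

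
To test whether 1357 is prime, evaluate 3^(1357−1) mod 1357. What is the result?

487

3^1 ≡ 3 (mod 1357)
3^2 ≡ 3^2 = 9 ≡ 9 (mod 1357)
3^4 ≡ 9^2 = 81 ≡ 81 (mod 1357)
3^8 ≡ 81^2 = 6561 ≡ 1133 (mod 1357)
3^16 ≡ 1133^2 = 1283689 ≡ 1324 (mod 1357)
3^32 ≡ 1324^2 = 1752976 ≡ 1089 (mod 1357)
3^64 ≡ 1089^2 = 1185921 ≡ 1260 (mod 1357)
3^128 ≡ 1260^2 = 1587600 ≡ 1267 (mod 1357)
3^256 ≡ 1267^2 = 1605289 ≡ 1315 (mod 1357)
3^512 ≡ 1315^2 = 1729225 ≡ 407 (mod 1357)
3^1024 ≡ 407^2 = 165649 ≡ 95 (mod 1357)
1356 = 1024 + 256 + 64 + 8 + 4 in binary powers of 2.
So 3^1356 ≡ 95 · 1315 · 1260 · 1133 · 81 ≡ 487 (mod 1357).
Since 487 ≠ 1, base 3 is a Fermat witness: 1357 is composite.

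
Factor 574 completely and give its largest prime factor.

41

574 = 2 · 287
287 = 7 · 41
41 is prime.
So 574 = 2 · 7 · 41; the largest prime factor is 41.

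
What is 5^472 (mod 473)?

5^1 ≡ 5 (mod 473)
5^2 ≡ 5^2 = 25 ≡ 25 (mod 473)
5^4 ≡ 25^2 = 625 ≡ 152 (mod 473)
5^8 ≡ 152^2 = 23104 ≡ 400 (mod 473)
5^16 ≡ 400^2 = 160000 ≡ 126 (mod 473)
5^32 ≡ 126^2 = 15876 ≡ 267 (mod 473)
5^64 ≡ 267^2 = 71289 ≡ 339 (mod 473)
5^128 ≡ 339^2 = 114921 ≡ 455 (mod 473)
5^256 ≡ 455^2 = 207025 ≡ 324 (mod 473)
472 = 256 + 128 + 64 + 16 + 8 in binary powers of 2.
So 5^472 ≡ 324 · 455 · 339 · 126 · 400 ≡ 454 (mod 473).
Since 454 ≠ 1, base 5 is a Fermat witness: 473 is composite.

454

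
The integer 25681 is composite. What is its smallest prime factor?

61

25681 is odd.
Digit sum 22, not divisible by 3.
Ends in 1: not divisible by 5.
7: 25681 = 7·3668 + 5
11: 25681 = 11·2334 + 7
13: 25681 = 13·1975 + 6
17: 25681 = 17·1510 + 11
19: 25681 = 19·1351 + 12
23: 25681 = 23·1116 + 13
29: 25681 = 29·885 + 16
31: 25681 = 31·828 + 13
37: 25681 = 37·694 + 3
41: 25681 = 41·626 + 15
43: 25681 = 43·597 + 10
47: 25681 = 47·546 + 19
53: 25681 = 53·484 + 29
59: 25681 = 59·435 + 16
61: 25681 = 61·421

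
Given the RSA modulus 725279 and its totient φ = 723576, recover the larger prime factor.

φ(n) = (p−1)(q−1) = n − (p+q) + 1, so p + q = 725279 − 723576 + 1 = 1704.
p and q are the roots of t² − 1704t + 725279 = 0.
Discriminant: 1704² − 4·725279 = 2903616 − 2901116 = 2500; √2500 = 50.
q = (1704 − 50)/2 = 827, p = (1704 + 50)/2 = 877.
Check: 827 · 877 = 725279.

877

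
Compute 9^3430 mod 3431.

2327

9^1 ≡ 9 (mod 3431)
9^2 ≡ 9^2 = 81 ≡ 81 (mod 3431)
9^4 ≡ 81^2 = 6561 ≡ 3130 (mod 3431)
9^8 ≡ 3130^2 = 9796900 ≡ 1395 (mod 3431)
9^16 ≡ 1395^2 = 1946025 ≡ 648 (mod 3431)
9^32 ≡ 648^2 = 419904 ≡ 1322 (mod 3431)
9^64 ≡ 1322^2 = 1747684 ≡ 1305 (mod 3431)
9^128 ≡ 1305^2 = 1703025 ≡ 1249 (mod 3431)
9^256 ≡ 1249^2 = 1560001 ≡ 2327 (mod 3431)
9^512 ≡ 2327^2 = 5414929 ≡ 811 (mod 3431)
9^1024 ≡ 811^2 = 657721 ≡ 2400 (mod 3431)
9^2048 ≡ 2400^2 = 5760000 ≡ 2782 (mod 3431)
3430 = 2048 + 1024 + 256 + 64 + 32 + 4 + 2 in binary powers of 2.
So 9^3430 ≡ 2782 · 2400 · 2327 · 1305 · 1322 · 3130 · 81 ≡ 2327 (mod 3431).
Since 2327 ≠ 1, base 9 is a Fermat witness: 3431 is composite.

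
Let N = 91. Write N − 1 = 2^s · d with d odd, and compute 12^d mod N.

90

91 − 1 = 90 = 2^1 · 45, so d = 45.
12^1 ≡ 12 (mod 91)
12^2 ≡ 12^2 = 144 ≡ 53 (mod 91)
12^4 ≡ 53^2 = 2809 ≡ 79 (mod 91)
12^8 ≡ 79^2 = 6241 ≡ 53 (mod 91)
12^16 ≡ 53^2 = 2809 ≡ 79 (mod 91)
12^32 ≡ 79^2 = 6241 ≡ 53 (mod 91)
45 = 32 + 8 + 4 + 1 in binary powers of 2.
So 12^45 ≡ 53 · 53 · 79 · 12 ≡ 90 (mod 91).
Since 12^d ≡ 90 (mod 91), base 12 does not prove 91 composite.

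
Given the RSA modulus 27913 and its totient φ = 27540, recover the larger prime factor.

271

φ(n) = (p−1)(q−1) = n − (p+q) + 1, so p + q = 27913 − 27540 + 1 = 374.
p and q are the roots of t² − 374t + 27913 = 0.
Discriminant: 374² − 4·27913 = 139876 − 111652 = 28224; √28224 = 168.
q = (374 − 168)/2 = 103, p = (374 + 168)/2 = 271.
Check: 103 · 271 = 27913.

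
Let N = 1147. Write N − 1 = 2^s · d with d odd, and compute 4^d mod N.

1147 − 1 = 1146 = 2^1 · 573, so d = 573.
4^1 ≡ 4 (mod 1147)
4^2 ≡ 4^2 = 16 ≡ 16 (mod 1147)
4^4 ≡ 16^2 = 256 ≡ 256 (mod 1147)
4^8 ≡ 256^2 = 65536 ≡ 157 (mod 1147)
4^16 ≡ 157^2 = 24649 ≡ 562 (mod 1147)
4^32 ≡ 562^2 = 315844 ≡ 419 (mod 1147)
4^64 ≡ 419^2 = 175561 ≡ 70 (mod 1147)
4^128 ≡ 70^2 = 4900 ≡ 312 (mod 1147)
4^256 ≡ 312^2 = 97344 ≡ 996 (mod 1147)
4^512 ≡ 996^2 = 992016 ≡ 1008 (mod 1147)
573 = 512 + 32 + 16 + 8 + 4 + 1 in binary powers of 2.
So 4^573 ≡ 1008 · 419 · 562 · 157 · 256 · 4 ≡ 529 (mod 1147).
Squaring chain: 529; never reaches −1, so base 4 is a Miller–Rabin witness that 1147 is composite.

529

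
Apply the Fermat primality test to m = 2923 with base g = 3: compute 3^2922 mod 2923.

3^1 ≡ 3 (mod 2923)
3^2 ≡ 3^2 = 9 ≡ 9 (mod 2923)
3^4 ≡ 9^2 = 81 ≡ 81 (mod 2923)
3^8 ≡ 81^2 = 6561 ≡ 715 (mod 2923)
3^16 ≡ 715^2 = 511225 ≡ 2623 (mod 2923)
3^32 ≡ 2623^2 = 6880129 ≡ 2310 (mod 2923)
3^64 ≡ 2310^2 = 5336100 ≡ 1625 (mod 2923)
3^128 ≡ 1625^2 = 2640625 ≡ 1156 (mod 2923)
3^256 ≡ 1156^2 = 1336336 ≡ 525 (mod 2923)
3^512 ≡ 525^2 = 275625 ≡ 863 (mod 2923)
3^1024 ≡ 863^2 = 744769 ≡ 2327 (mod 2923)
3^2048 ≡ 2327^2 = 5414929 ≡ 1533 (mod 2923)
2922 = 2048 + 512 + 256 + 64 + 32 + 8 + 2 in binary powers of 2.
So 3^2922 ≡ 1533 · 863 · 525 · 1625 · 2310 · 715 · 9 ≡ 433 (mod 2923).
Since 433 ≠ 1, base 3 is a Fermat witness: 2923 is composite.

433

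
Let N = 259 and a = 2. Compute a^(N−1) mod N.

64

2^1 ≡ 2 (mod 259)
2^2 ≡ 2^2 = 4 ≡ 4 (mod 259)
2^4 ≡ 4^2 = 16 ≡ 16 (mod 259)
2^8 ≡ 16^2 = 256 ≡ 256 (mod 259)
2^16 ≡ 256^2 = 65536 ≡ 9 (mod 259)
2^32 ≡ 9^2 = 81 ≡ 81 (mod 259)
2^64 ≡ 81^2 = 6561 ≡ 86 (mod 259)
2^128 ≡ 86^2 = 7396 ≡ 144 (mod 259)
2^256 ≡ 144^2 = 20736 ≡ 16 (mod 259)
258 = 256 + 2 in binary powers of 2.
So 2^258 ≡ 16 · 4 ≡ 64 (mod 259).
Since 64 ≠ 1, base 2 is a Fermat witness: 259 is composite.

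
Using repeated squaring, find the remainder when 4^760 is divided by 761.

1

4^1 ≡ 4 (mod 761)
4^2 ≡ 4^2 = 16 ≡ 16 (mod 761)
4^4 ≡ 16^2 = 256 ≡ 256 (mod 761)
4^8 ≡ 256^2 = 65536 ≡ 90 (mod 761)
4^16 ≡ 90^2 = 8100 ≡ 490 (mod 761)
4^32 ≡ 490^2 = 240100 ≡ 385 (mod 761)
4^64 ≡ 385^2 = 148225 ≡ 591 (mod 761)
4^128 ≡ 591^2 = 349281 ≡ 743 (mod 761)
4^256 ≡ 743^2 = 552049 ≡ 324 (mod 761)
4^512 ≡ 324^2 = 104976 ≡ 719 (mod 761)
760 = 512 + 128 + 64 + 32 + 16 + 8 in binary powers of 2.
So 4^760 ≡ 719 · 743 · 591 · 385 · 490 · 90 ≡ 1 (mod 761).
Since the result is 1, base 4 gives no evidence that 761 is composite.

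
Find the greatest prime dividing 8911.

67

8911 = 7 · 1273
1273 = 19 · 67
67 is prime.
So 8911 = 7 · 19 · 67; the largest prime factor is 67.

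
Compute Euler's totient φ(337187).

Factor: 337187 = 31 · 73 · 149.
φ(337187) = (31−1) · (73−1) · (149−1) = 30 · 72 · 148 = 319680.

319680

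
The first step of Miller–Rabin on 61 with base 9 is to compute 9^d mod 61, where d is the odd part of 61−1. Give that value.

61 − 1 = 60 = 2^2 · 15, so d = 15.
9^1 ≡ 9 (mod 61)
9^2 ≡ 9^2 = 81 ≡ 20 (mod 61)
9^4 ≡ 20^2 = 400 ≡ 34 (mod 61)
9^8 ≡ 34^2 = 1156 ≡ 58 (mod 61)
15 = 8 + 4 + 2 + 1 in binary powers of 2.
So 9^15 ≡ 58 · 34 · 20 · 9 ≡ 1 (mod 61).
Since 9^d ≡ 1 (mod 61), base 9 does not prove 61 composite.

1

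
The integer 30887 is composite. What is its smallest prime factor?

67

30887 is odd.
Digit sum 26, not divisible by 3.
Ends in 7: not divisible by 5.
7: 30887 = 7·4412 + 3
11: 30887 = 11·2807 + 10
13: 30887 = 13·2375 + 12
17: 30887 = 17·1816 + 15
19: 30887 = 19·1625 + 12
23: 30887 = 23·1342 + 21
29: 30887 = 29·1065 + 2
31: 30887 = 31·996 + 11
37: 30887 = 37·834 + 29
41: 30887 = 41·753 + 14
43: 30887 = 43·718 + 13
47: 30887 = 47·657 + 8
53: 30887 = 53·582 + 41
59: 30887 = 59·523 + 30
61: 30887 = 61·506 + 21
67: 30887 = 67·461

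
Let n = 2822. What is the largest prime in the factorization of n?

83

2822 = 2 · 1411
1411 = 17 · 83
83 is prime.
So 2822 = 2 · 17 · 83; the largest prime factor is 83.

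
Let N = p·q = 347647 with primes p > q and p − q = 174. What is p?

Since p = q + 174, we have 347647 = q(q + 174), so q² + 174q − 347647 = 0.
Discriminant: 174² + 4·347647 = 30276 + 1390588 = 1420864; √1420864 = 1192.
q = (−174 + 1192)/2 = 509, and p = q + 174 = 683.
Check: 509 · 683 = 347647.

683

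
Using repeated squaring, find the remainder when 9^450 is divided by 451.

122

9^1 ≡ 9 (mod 451)
9^2 ≡ 9^2 = 81 ≡ 81 (mod 451)
9^4 ≡ 81^2 = 6561 ≡ 247 (mod 451)
9^8 ≡ 247^2 = 61009 ≡ 124 (mod 451)
9^16 ≡ 124^2 = 15376 ≡ 42 (mod 451)
9^32 ≡ 42^2 = 1764 ≡ 411 (mod 451)
9^64 ≡ 411^2 = 168921 ≡ 247 (mod 451)
9^128 ≡ 247^2 = 61009 ≡ 124 (mod 451)
9^256 ≡ 124^2 = 15376 ≡ 42 (mod 451)
450 = 256 + 128 + 64 + 2 in binary powers of 2.
So 9^450 ≡ 42 · 124 · 247 · 81 ≡ 122 (mod 451).
Since 122 ≠ 1, base 9 is a Fermat witness: 451 is composite.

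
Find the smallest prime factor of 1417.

1417 is odd.
Digit sum 13, not divisible by 3.
Ends in 7: not divisible by 5.
7: 1417 = 7·202 + 3
11: 1417 = 11·128 + 9
13: 1417 = 13·109

13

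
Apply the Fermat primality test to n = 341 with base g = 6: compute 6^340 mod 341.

56

6^1 ≡ 6 (mod 341)
6^2 ≡ 6^2 = 36 ≡ 36 (mod 341)
6^4 ≡ 36^2 = 1296 ≡ 273 (mod 341)
6^8 ≡ 273^2 = 74529 ≡ 191 (mod 341)
6^16 ≡ 191^2 = 36481 ≡ 335 (mod 341)
6^32 ≡ 335^2 = 112225 ≡ 36 (mod 341)
6^64 ≡ 36^2 = 1296 ≡ 273 (mod 341)
6^128 ≡ 273^2 = 74529 ≡ 191 (mod 341)
6^256 ≡ 191^2 = 36481 ≡ 335 (mod 341)
340 = 256 + 64 + 16 + 4 in binary powers of 2.
So 6^340 ≡ 335 · 273 · 335 · 273 ≡ 56 (mod 341).
Since 56 ≠ 1, base 6 is a Fermat witness: 341 is composite.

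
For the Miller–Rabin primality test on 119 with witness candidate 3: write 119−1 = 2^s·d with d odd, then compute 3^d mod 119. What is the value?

75

119 − 1 = 118 = 2^1 · 59, so d = 59.
3^1 ≡ 3 (mod 119)
3^2 ≡ 3^2 = 9 ≡ 9 (mod 119)
3^4 ≡ 9^2 = 81 ≡ 81 (mod 119)
3^8 ≡ 81^2 = 6561 ≡ 16 (mod 119)
3^16 ≡ 16^2 = 256 ≡ 18 (mod 119)
3^32 ≡ 18^2 = 324 ≡ 86 (mod 119)
59 = 32 + 16 + 8 + 2 + 1 in binary powers of 2.
So 3^59 ≡ 86 · 18 · 16 · 9 · 3 ≡ 75 (mod 119).
Squaring chain: 75; never reaches −1, so base 3 is a Miller–Rabin witness that 119 is composite.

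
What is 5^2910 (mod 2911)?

2131

5^1 ≡ 5 (mod 2911)
5^2 ≡ 5^2 = 25 ≡ 25 (mod 2911)
5^4 ≡ 25^2 = 625 ≡ 625 (mod 2911)
5^8 ≡ 625^2 = 390625 ≡ 551 (mod 2911)
5^16 ≡ 551^2 = 303601 ≡ 857 (mod 2911)
5^32 ≡ 857^2 = 734449 ≡ 877 (mod 2911)
5^64 ≡ 877^2 = 769129 ≡ 625 (mod 2911)
5^128 ≡ 625^2 = 390625 ≡ 551 (mod 2911)
5^256 ≡ 551^2 = 303601 ≡ 857 (mod 2911)
5^512 ≡ 857^2 = 734449 ≡ 877 (mod 2911)
5^1024 ≡ 877^2 = 769129 ≡ 625 (mod 2911)
5^2048 ≡ 625^2 = 390625 ≡ 551 (mod 2911)
2910 = 2048 + 512 + 256 + 64 + 16 + 8 + 4 + 2 in binary powers of 2.
So 5^2910 ≡ 551 · 877 · 857 · 625 · 857 · 551 · 625 · 25 ≡ 2131 (mod 2911).
Since 2131 ≠ 1, base 5 is a Fermat witness: 2911 is composite.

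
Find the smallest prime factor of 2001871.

2001871 is odd.
Digit sum 19, not divisible by 3.
Ends in 1: not divisible by 5.
7: 2001871 = 7·285981 + 4
11: 2001871 = 11·181988 + 3
13: 2001871 = 13·153990 + 1
17: 2001871 = 17·117757 + 2
19: 2001871 = 19·105361 + 12
23: 2001871 = 23·87037 + 20
29: 2001871 = 29·69030 + 1
31: 2001871 = 31·64576 + 15
37: 2001871 = 37·54104 + 23
41: 2001871 = 41·48826 + 5
43: 2001871 = 43·46555 + 6
47: 2001871 = 47·42593

47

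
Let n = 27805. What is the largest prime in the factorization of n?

27805 = 5 · 5561
5561 = 67 · 83
83 is prime.
So 27805 = 5 · 67 · 83; the largest prime factor is 83.

83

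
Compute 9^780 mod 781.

529

9^1 ≡ 9 (mod 781)
9^2 ≡ 9^2 = 81 ≡ 81 (mod 781)
9^4 ≡ 81^2 = 6561 ≡ 313 (mod 781)
9^8 ≡ 313^2 = 97969 ≡ 344 (mod 781)
9^16 ≡ 344^2 = 118336 ≡ 405 (mod 781)
9^32 ≡ 405^2 = 164025 ≡ 15 (mod 781)
9^64 ≡ 15^2 = 225 ≡ 225 (mod 781)
9^128 ≡ 225^2 = 50625 ≡ 641 (mod 781)
9^256 ≡ 641^2 = 410881 ≡ 75 (mod 781)
9^512 ≡ 75^2 = 5625 ≡ 158 (mod 781)
780 = 512 + 256 + 8 + 4 in binary powers of 2.
So 9^780 ≡ 158 · 75 · 344 · 313 ≡ 529 (mod 781).
Since 529 ≠ 1, base 9 is a Fermat witness: 781 is composite.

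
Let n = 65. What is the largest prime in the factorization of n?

13

65 = 5 · 13
13 is prime.
So 65 = 5 · 13; the largest prime factor is 13.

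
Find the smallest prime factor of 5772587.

47

5772587 is odd.
Digit sum 41, not divisible by 3.
Ends in 7: not divisible by 5.
7: 5772587 = 7·824655 + 2
11: 5772587 = 11·524780 + 7
13: 5772587 = 13·444045 + 2
17: 5772587 = 17·339563 + 16
19: 5772587 = 19·303820 + 7
23: 5772587 = 23·250982 + 1
29: 5772587 = 29·199054 + 21
31: 5772587 = 31·186212 + 15
37: 5772587 = 37·156015 + 32
41: 5772587 = 41·140794 + 33
43: 5772587 = 43·134246 + 9
47: 5772587 = 47·122821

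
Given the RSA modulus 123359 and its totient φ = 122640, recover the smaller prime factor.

281

φ(n) = (p−1)(q−1) = n − (p+q) + 1, so p + q = 123359 − 122640 + 1 = 720.
p and q are the roots of t² − 720t + 123359 = 0.
Discriminant: 720² − 4·123359 = 518400 − 493436 = 24964; √24964 = 158.
q = (720 − 158)/2 = 281, p = (720 + 158)/2 = 439.
Check: 281 · 439 = 123359.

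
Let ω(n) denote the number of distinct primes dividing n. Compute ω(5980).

4

5980 = 2^2 · 1495
1495 = 5 · 299
299 = 13 · 23
5980 = 2^2 · 5 · 13 · 23, which has 4 distinct prime factors.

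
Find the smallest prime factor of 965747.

23

965747 is odd.
Digit sum 38, not divisible by 3.
Ends in 7: not divisible by 5.
7: 965747 = 7·137963 + 6
11: 965747 = 11·87795 + 2
13: 965747 = 13·74288 + 3
17: 965747 = 17·56808 + 11
19: 965747 = 19·50828 + 15
23: 965747 = 23·41989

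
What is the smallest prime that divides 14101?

59

14101 is odd.
Digit sum 7, not divisible by 3.
Ends in 1: not divisible by 5.
7: 14101 = 7·2014 + 3
11: 14101 = 11·1281 + 10
13: 14101 = 13·1084 + 9
17: 14101 = 17·829 + 8
19: 14101 = 19·742 + 3
23: 14101 = 23·613 + 2
29: 14101 = 29·486 + 7
31: 14101 = 31·454 + 27
37: 14101 = 37·381 + 4
41: 14101 = 41·343 + 38
43: 14101 = 43·327 + 40
47: 14101 = 47·300 + 1
53: 14101 = 53·266 + 3
59: 14101 = 59·239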